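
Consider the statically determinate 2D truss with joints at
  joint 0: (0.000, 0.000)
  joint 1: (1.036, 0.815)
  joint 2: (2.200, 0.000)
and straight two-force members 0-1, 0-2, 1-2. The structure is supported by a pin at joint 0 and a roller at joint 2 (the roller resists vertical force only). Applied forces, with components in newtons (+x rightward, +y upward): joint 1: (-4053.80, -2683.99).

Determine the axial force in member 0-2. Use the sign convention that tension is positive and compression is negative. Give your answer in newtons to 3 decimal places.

-339.679

N=3 nodes, M=3 members, R=3 reactions → 2N=6, M+R=6
member 0 (0-1): L=1.3182, (cx,cy)=(0.7859,0.6183)
member 1 (0-2): L=2.2000, (cx,cy)=(1.0000,0.0000)
member 2 (1-2): L=1.4210, (cx,cy)=(0.8192,-0.5736)
solve A·x = −loads:
  F[0-1] = -4725.6481 N (compression)
  F[0-2] = -339.6785 N (compression)
  F[1-2] = +414.6640 N (tension)
  Rx@0 = +4053.8000 N
  Ry@0 = +2921.8233 N
  Ry@2 = -237.8333 N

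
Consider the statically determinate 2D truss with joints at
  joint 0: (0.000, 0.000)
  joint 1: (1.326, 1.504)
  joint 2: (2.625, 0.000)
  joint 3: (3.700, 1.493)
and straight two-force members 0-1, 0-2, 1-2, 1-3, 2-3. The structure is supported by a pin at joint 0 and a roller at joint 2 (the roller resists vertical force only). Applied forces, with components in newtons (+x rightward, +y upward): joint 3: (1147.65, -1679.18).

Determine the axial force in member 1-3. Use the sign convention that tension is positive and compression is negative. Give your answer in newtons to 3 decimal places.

2348.893

N=4 nodes, M=5 members, R=3 reactions → 2N=8, M+R=8
member 0 (0-1): L=2.0051, (cx,cy)=(0.6613,0.7501)
member 1 (0-2): L=2.6250, (cx,cy)=(1.0000,0.0000)
member 2 (1-2): L=1.9873, (cx,cy)=(0.6536,-0.7568)
member 3 (1-3): L=2.3740, (cx,cy)=(1.0000,-0.0046)
member 4 (2-3): L=1.8397, (cx,cy)=(0.5843,0.8115)
solve A·x = −loads:
  F[0-1] = +1786.9673 N (tension)
  F[0-2] = -34.1156 N (compression)
  F[1-2] = -1785.5268 N (compression)
  F[1-3] = +2348.8934 N (tension)
  F[2-3] = -2055.7573 N (compression)
  Rx@0 = -1147.6500 N
  Ry@0 = -1340.4038 N
  Ry@2 = +3019.5838 N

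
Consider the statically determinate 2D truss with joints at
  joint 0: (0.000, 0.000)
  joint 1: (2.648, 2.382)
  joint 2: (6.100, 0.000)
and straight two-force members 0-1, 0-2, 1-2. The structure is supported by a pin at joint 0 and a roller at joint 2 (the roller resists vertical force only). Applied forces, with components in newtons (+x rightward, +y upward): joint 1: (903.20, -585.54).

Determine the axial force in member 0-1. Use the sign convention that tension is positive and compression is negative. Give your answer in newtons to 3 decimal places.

31.900

N=3 nodes, M=3 members, R=3 reactions → 2N=6, M+R=6
member 0 (0-1): L=3.5617, (cx,cy)=(0.7435,0.6688)
member 1 (0-2): L=6.1000, (cx,cy)=(1.0000,0.0000)
member 2 (1-2): L=4.1941, (cx,cy)=(0.8231,-0.5679)
solve A·x = −loads:
  F[0-1] = +31.9002 N (tension)
  F[0-2] = +879.4834 N (tension)
  F[1-2] = -1068.5445 N (compression)
  Rx@0 = -903.2000 N
  Ry@0 = -21.3342 N
  Ry@2 = +606.8742 N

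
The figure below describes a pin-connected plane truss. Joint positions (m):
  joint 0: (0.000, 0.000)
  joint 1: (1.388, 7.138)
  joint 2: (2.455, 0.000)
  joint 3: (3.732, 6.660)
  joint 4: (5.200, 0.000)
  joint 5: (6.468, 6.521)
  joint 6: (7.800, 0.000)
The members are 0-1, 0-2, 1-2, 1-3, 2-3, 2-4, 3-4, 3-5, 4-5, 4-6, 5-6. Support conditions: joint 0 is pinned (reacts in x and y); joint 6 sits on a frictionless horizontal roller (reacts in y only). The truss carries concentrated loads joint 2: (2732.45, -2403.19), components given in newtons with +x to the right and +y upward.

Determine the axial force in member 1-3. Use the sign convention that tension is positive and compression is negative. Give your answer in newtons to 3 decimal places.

N=7 nodes, M=11 members, R=3 reactions → 2N=14, M+R=14
member 0 (0-1): L=7.2717, (cx,cy)=(0.1909,0.9816)
member 1 (0-2): L=2.4550, (cx,cy)=(1.0000,0.0000)
member 2 (1-2): L=7.2173, (cx,cy)=(0.1478,-0.9890)
member 3 (1-3): L=2.3922, (cx,cy)=(0.9798,-0.1998)
member 4 (2-3): L=6.7813, (cx,cy)=(0.1883,0.9821)
member 5 (2-4): L=2.7450, (cx,cy)=(1.0000,0.0000)
member 6 (3-4): L=6.8199, (cx,cy)=(0.2153,-0.9766)
member 7 (3-5): L=2.7395, (cx,cy)=(0.9987,-0.0507)
member 8 (4-5): L=6.6431, (cx,cy)=(0.1909,0.9816)
member 9 (4-6): L=2.6000, (cx,cy)=(1.0000,0.0000)
member 10 (5-6): L=6.6556, (cx,cy)=(0.2001,-0.9798)
solve A·x = −loads:
  F[0-1] = -1677.6466 N (compression)
  F[0-2] = +3052.6742 N (tension)
  F[1-2] = +1785.5548 N (tension)
  F[1-3] = -596.2223 N (compression)
  F[2-3] = +648.8645 N (tension)
  F[2-4] = +462.0104 N (tension)
  F[3-4] = -759.0095 N (compression)
  F[3-5] = -299.0162 N (compression)
  F[4-5] = +755.0998 N (tension)
  F[4-6] = +154.5023 N (tension)
  F[5-6] = -772.0070 N (compression)
  Rx@0 = -2732.4500 N
  Ry@0 = +1646.8014 N
  Ry@6 = +756.3886 N

-596.222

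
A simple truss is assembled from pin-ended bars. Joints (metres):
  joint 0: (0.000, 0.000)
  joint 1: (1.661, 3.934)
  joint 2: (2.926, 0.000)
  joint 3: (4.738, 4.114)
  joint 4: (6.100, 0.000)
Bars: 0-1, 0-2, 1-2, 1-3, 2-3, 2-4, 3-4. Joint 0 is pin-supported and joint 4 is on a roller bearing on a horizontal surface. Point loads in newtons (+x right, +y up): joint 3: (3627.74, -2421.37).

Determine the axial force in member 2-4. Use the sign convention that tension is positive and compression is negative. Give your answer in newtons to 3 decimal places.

1432.640

N=5 nodes, M=7 members, R=3 reactions → 2N=10, M+R=10
member 0 (0-1): L=4.2703, (cx,cy)=(0.3890,0.9213)
member 1 (0-2): L=2.9260, (cx,cy)=(1.0000,0.0000)
member 2 (1-2): L=4.1324, (cx,cy)=(0.3061,-0.9520)
member 3 (1-3): L=3.0823, (cx,cy)=(0.9983,0.0584)
member 4 (2-3): L=4.4954, (cx,cy)=(0.4031,0.9152)
member 5 (2-4): L=3.1740, (cx,cy)=(1.0000,0.0000)
member 6 (3-4): L=4.3336, (cx,cy)=(0.3143,-0.9493)
solve A·x = −loads:
  F[0-1] = +2068.9278 N (tension)
  F[0-2] = +2822.9941 N (tension)
  F[1-2] = -1916.6148 N (compression)
  F[1-3] = +1393.8366 N (tension)
  F[2-3] = +1993.7457 N (tension)
  F[2-4] = +1432.6402 N (tension)
  F[3-4] = -4558.3563 N (compression)
  Rx@0 = -3627.7400 N
  Ry@0 = -1906.0027 N
  Ry@4 = +4327.3727 N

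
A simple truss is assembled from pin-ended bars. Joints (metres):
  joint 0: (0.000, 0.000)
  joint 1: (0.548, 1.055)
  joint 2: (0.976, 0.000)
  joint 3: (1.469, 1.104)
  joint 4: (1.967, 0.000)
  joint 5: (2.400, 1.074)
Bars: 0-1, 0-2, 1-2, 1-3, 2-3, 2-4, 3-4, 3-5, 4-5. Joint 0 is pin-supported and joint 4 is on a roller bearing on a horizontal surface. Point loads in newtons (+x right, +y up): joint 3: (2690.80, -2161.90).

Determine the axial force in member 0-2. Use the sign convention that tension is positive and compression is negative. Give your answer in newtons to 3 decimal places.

N=6 nodes, M=9 members, R=3 reactions → 2N=12, M+R=12
member 0 (0-1): L=1.1888, (cx,cy)=(0.4610,0.8874)
member 1 (0-2): L=0.9760, (cx,cy)=(1.0000,0.0000)
member 2 (1-2): L=1.1385, (cx,cy)=(0.3759,-0.9266)
member 3 (1-3): L=0.9223, (cx,cy)=(0.9986,0.0531)
member 4 (2-3): L=1.2091, (cx,cy)=(0.4077,0.9131)
member 5 (2-4): L=0.9910, (cx,cy)=(1.0000,0.0000)
member 6 (3-4): L=1.2111, (cx,cy)=(0.4112,-0.9116)
member 7 (3-5): L=0.9315, (cx,cy)=(0.9995,-0.0322)
member 8 (4-5): L=1.1580, (cx,cy)=(0.3739,0.9275)
solve A·x = −loads:
  F[0-1] = +1085.0473 N (tension)
  F[0-2] = +2190.6415 N (tension)
  F[1-2] = -989.0534 N (compression)
  F[1-3] = +873.2059 N (tension)
  F[2-3] = +1003.7354 N (tension)
  F[2-4] = +1409.5548 N (tension)
  F[3-4] = -3428.0019 N (compression)
  F[3-5] = -0.0000 N (tension)
  F[4-5] = +0.0000 N (tension)
  Rx@0 = -2690.8000 N
  Ry@0 = -962.8963 N
  Ry@4 = +3124.7963 N

2190.642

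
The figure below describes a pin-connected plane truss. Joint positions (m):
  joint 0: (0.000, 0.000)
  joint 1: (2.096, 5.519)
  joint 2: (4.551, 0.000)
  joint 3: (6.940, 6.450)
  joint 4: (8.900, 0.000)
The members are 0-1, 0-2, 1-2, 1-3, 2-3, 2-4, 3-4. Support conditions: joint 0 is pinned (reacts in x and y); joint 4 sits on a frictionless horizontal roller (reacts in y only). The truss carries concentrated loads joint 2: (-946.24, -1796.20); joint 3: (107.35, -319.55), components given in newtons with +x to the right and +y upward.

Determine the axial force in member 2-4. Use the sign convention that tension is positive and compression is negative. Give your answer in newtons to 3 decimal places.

N=5 nodes, M=7 members, R=3 reactions → 2N=10, M+R=10
member 0 (0-1): L=5.9036, (cx,cy)=(0.3550,0.9349)
member 1 (0-2): L=4.5510, (cx,cy)=(1.0000,0.0000)
member 2 (1-2): L=6.0404, (cx,cy)=(0.4064,-0.9137)
member 3 (1-3): L=4.9327, (cx,cy)=(0.9820,0.1887)
member 4 (2-3): L=6.8782, (cx,cy)=(0.3473,0.9377)
member 5 (2-4): L=4.3490, (cx,cy)=(1.0000,0.0000)
member 6 (3-4): L=6.7412, (cx,cy)=(0.2907,-0.9568)
solve A·x = −loads:
  F[0-1] = -930.9390 N (compression)
  F[0-2] = -508.3720 N (compression)
  F[1-2] = +813.4392 N (tension)
  F[1-3] = -673.2244 N (compression)
  F[2-3] = +1122.8821 N (tension)
  F[2-4] = +378.4653 N (tension)
  F[3-4] = -1301.6934 N (compression)
  Rx@0 = +838.8900 N
  Ry@0 = +870.2904 N
  Ry@4 = +1245.4596 N

378.465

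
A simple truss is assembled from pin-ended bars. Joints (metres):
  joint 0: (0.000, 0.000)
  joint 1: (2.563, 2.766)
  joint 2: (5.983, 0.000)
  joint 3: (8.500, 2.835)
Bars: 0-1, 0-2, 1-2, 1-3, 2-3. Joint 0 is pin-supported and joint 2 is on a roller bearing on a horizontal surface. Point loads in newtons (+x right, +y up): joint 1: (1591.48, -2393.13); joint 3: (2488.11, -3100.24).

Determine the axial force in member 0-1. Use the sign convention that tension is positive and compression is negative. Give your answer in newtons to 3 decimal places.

N=4 nodes, M=5 members, R=3 reactions → 2N=8, M+R=8
member 0 (0-1): L=3.7709, (cx,cy)=(0.6797,0.7335)
member 1 (0-2): L=5.9830, (cx,cy)=(1.0000,0.0000)
member 2 (1-2): L=4.3985, (cx,cy)=(0.7775,-0.6288)
member 3 (1-3): L=5.9374, (cx,cy)=(0.9999,0.0116)
member 4 (2-3): L=3.7911, (cx,cy)=(0.6639,0.7478)
solve A·x = −loads:
  F[0-1] = +2523.5008 N (tension)
  F[0-2] = +2364.4228 N (tension)
  F[1-2] = -6651.2479 N (compression)
  F[1-3] = +5295.5942 N (tension)
  F[2-3] = -4228.0990 N (compression)
  Rx@0 = -4079.5900 N
  Ry@0 = -1851.0154 N
  Ry@2 = +7344.3854 N

2523.501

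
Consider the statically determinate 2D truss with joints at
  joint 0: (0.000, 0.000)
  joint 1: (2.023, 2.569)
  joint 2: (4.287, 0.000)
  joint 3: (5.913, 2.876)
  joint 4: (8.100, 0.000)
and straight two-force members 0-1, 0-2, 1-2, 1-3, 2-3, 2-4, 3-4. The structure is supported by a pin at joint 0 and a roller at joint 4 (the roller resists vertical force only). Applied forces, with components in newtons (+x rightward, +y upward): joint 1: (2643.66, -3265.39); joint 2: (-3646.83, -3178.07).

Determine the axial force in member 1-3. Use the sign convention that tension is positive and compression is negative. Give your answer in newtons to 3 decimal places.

N=5 nodes, M=7 members, R=3 reactions → 2N=10, M+R=10
member 0 (0-1): L=3.2699, (cx,cy)=(0.6187,0.7856)
member 1 (0-2): L=4.2870, (cx,cy)=(1.0000,0.0000)
member 2 (1-2): L=3.4242, (cx,cy)=(0.6612,-0.7502)
member 3 (1-3): L=3.9021, (cx,cy)=(0.9969,0.0787)
member 4 (2-3): L=3.3038, (cx,cy)=(0.4922,0.8705)
member 5 (2-4): L=3.8130, (cx,cy)=(1.0000,0.0000)
member 6 (3-4): L=3.6131, (cx,cy)=(0.6053,-0.7960)
solve A·x = −loads:
  F[0-1] = -3955.2396 N (compression)
  F[0-2] = +1443.8263 N (tension)
  F[1-2] = -697.5355 N (compression)
  F[1-3] = -4643.8632 N (compression)
  F[2-3] = +4251.9935 N (tension)
  F[2-4] = +2536.8202 N (tension)
  F[3-4] = -4191.0075 N (compression)
  Rx@0 = +1003.1700 N
  Ry@0 = +3107.4313 N
  Ry@4 = +3336.0287 N

-4643.863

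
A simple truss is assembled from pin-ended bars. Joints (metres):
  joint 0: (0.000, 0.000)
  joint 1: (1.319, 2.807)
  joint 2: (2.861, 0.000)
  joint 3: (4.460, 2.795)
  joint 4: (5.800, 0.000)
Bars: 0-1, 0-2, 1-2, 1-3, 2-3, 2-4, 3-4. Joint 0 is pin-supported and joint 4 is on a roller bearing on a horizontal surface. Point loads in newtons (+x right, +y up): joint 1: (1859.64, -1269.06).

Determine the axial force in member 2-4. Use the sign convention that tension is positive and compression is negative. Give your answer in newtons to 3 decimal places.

569.849

N=5 nodes, M=7 members, R=3 reactions → 2N=10, M+R=10
member 0 (0-1): L=3.1015, (cx,cy)=(0.4253,0.9051)
member 1 (0-2): L=2.8610, (cx,cy)=(1.0000,0.0000)
member 2 (1-2): L=3.2027, (cx,cy)=(0.4815,-0.8765)
member 3 (1-3): L=3.1410, (cx,cy)=(1.0000,-0.0038)
member 4 (2-3): L=3.2201, (cx,cy)=(0.4966,0.8680)
member 5 (2-4): L=2.9390, (cx,cy)=(1.0000,0.0000)
member 6 (3-4): L=3.0996, (cx,cy)=(0.4323,-0.9017)
solve A·x = −loads:
  F[0-1] = -88.8965 N (compression)
  F[0-2] = +1897.4463 N (tension)
  F[1-2] = -1350.7054 N (compression)
  F[1-3] = -1247.1243 N (compression)
  F[2-3] = +1363.8781 N (tension)
  F[2-4] = +569.8492 N (tension)
  F[3-4] = -1318.1450 N (compression)
  Rx@0 = -1859.6400 N
  Ry@0 = +80.4566 N
  Ry@4 = +1188.6034 N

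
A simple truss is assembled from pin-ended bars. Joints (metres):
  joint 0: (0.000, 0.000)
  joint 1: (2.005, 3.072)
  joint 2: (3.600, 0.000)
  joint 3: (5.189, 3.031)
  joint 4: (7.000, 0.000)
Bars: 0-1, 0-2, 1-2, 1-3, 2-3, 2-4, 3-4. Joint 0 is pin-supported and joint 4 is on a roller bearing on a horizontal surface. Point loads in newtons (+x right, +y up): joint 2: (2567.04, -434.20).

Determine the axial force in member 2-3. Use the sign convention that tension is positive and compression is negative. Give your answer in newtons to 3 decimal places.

248.511

N=5 nodes, M=7 members, R=3 reactions → 2N=10, M+R=10
member 0 (0-1): L=3.6684, (cx,cy)=(0.5466,0.8374)
member 1 (0-2): L=3.6000, (cx,cy)=(1.0000,0.0000)
member 2 (1-2): L=3.4614, (cx,cy)=(0.4608,-0.8875)
member 3 (1-3): L=3.1843, (cx,cy)=(0.9999,-0.0129)
member 4 (2-3): L=3.4223, (cx,cy)=(0.4643,0.8857)
member 5 (2-4): L=3.4000, (cx,cy)=(1.0000,0.0000)
member 6 (3-4): L=3.5308, (cx,cy)=(0.5129,-0.8584)
solve A·x = −loads:
  F[0-1] = -251.8413 N (compression)
  F[0-2] = +2704.6861 N (tension)
  F[1-2] = +241.2392 N (tension)
  F[1-3] = -248.8292 N (compression)
  F[2-3] = +248.5109 N (tension)
  F[2-4] = +133.4218 N (tension)
  F[3-4] = -260.1260 N (compression)
  Rx@0 = -2567.0400 N
  Ry@0 = +210.8971 N
  Ry@4 = +223.3029 N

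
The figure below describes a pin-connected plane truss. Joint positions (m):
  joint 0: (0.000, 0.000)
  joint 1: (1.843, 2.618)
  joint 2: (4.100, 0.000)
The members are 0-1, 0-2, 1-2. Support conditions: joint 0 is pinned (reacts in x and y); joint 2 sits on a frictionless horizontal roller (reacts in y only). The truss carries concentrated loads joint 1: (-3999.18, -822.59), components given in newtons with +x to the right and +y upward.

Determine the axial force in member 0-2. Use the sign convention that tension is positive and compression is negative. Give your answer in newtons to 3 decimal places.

N=3 nodes, M=3 members, R=3 reactions → 2N=6, M+R=6
member 0 (0-1): L=3.2017, (cx,cy)=(0.5756,0.8177)
member 1 (0-2): L=4.1000, (cx,cy)=(1.0000,0.0000)
member 2 (1-2): L=3.4566, (cx,cy)=(0.6530,-0.7574)
solve A·x = −loads:
  F[0-1] = -3676.7000 N (compression)
  F[0-2] = -1882.7229 N (compression)
  F[1-2] = +2883.3806 N (tension)
  Rx@0 = +3999.1800 N
  Ry@0 = +3006.4485 N
  Ry@2 = -2183.8585 N

-1882.723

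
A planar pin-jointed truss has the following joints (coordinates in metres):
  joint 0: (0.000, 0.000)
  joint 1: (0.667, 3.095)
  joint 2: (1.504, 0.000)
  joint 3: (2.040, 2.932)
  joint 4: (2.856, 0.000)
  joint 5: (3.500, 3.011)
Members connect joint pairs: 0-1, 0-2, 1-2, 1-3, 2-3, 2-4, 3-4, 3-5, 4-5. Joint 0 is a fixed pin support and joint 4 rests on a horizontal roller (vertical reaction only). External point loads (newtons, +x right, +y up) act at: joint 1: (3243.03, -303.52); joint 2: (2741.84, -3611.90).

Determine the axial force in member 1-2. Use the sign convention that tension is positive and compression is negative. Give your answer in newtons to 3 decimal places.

-1638.263

N=6 nodes, M=9 members, R=3 reactions → 2N=12, M+R=12
member 0 (0-1): L=3.1661, (cx,cy)=(0.2107,0.9776)
member 1 (0-2): L=1.5040, (cx,cy)=(1.0000,0.0000)
member 2 (1-2): L=3.2062, (cx,cy)=(0.2611,-0.9653)
member 3 (1-3): L=1.3826, (cx,cy)=(0.9930,-0.1179)
member 4 (2-3): L=2.9806, (cx,cy)=(0.1798,0.9837)
member 5 (2-4): L=1.3520, (cx,cy)=(1.0000,0.0000)
member 6 (3-4): L=3.0434, (cx,cy)=(0.2681,-0.9634)
member 7 (3-5): L=1.4621, (cx,cy)=(0.9985,0.0540)
member 8 (4-5): L=3.0791, (cx,cy)=(0.2092,0.9779)
solve A·x = −loads:
  F[0-1] = +1608.0377 N (tension)
  F[0-2] = +5646.1012 N (tension)
  F[1-2] = -1638.2632 N (compression)
  F[1-3] = -2493.9704 N (compression)
  F[2-3] = +5279.4201 N (tension)
  F[2-4] = +1527.1802 N (tension)
  F[3-4] = -5695.9185 N (compression)
  F[3-5] = -0.0000 N (compression)
  F[4-5] = +0.0000 N (tension)
  Rx@0 = -5984.8700 N
  Ry@0 = -1571.9481 N
  Ry@4 = +5487.3681 N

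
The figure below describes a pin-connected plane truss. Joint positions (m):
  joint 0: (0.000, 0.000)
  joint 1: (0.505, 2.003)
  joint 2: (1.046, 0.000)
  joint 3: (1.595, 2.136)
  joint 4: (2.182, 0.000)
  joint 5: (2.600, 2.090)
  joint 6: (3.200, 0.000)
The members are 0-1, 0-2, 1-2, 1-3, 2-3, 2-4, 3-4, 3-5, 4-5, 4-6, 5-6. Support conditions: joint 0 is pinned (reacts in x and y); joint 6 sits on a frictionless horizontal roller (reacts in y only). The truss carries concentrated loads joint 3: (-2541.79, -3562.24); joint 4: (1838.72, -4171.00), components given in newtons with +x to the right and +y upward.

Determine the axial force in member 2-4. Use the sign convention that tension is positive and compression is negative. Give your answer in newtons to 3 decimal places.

N=7 nodes, M=11 members, R=3 reactions → 2N=14, M+R=14
member 0 (0-1): L=2.0657, (cx,cy)=(0.2445,0.9697)
member 1 (0-2): L=1.0460, (cx,cy)=(1.0000,0.0000)
member 2 (1-2): L=2.0748, (cx,cy)=(0.2608,-0.9654)
member 3 (1-3): L=1.0981, (cx,cy)=(0.9926,0.1211)
member 4 (2-3): L=2.2054, (cx,cy)=(0.2489,0.9685)
member 5 (2-4): L=1.1360, (cx,cy)=(1.0000,0.0000)
member 6 (3-4): L=2.2152, (cx,cy)=(0.2650,-0.9643)
member 7 (3-5): L=1.0061, (cx,cy)=(0.9990,-0.0457)
member 8 (4-5): L=2.1314, (cx,cy)=(0.1961,0.9806)
member 9 (4-6): L=1.0180, (cx,cy)=(1.0000,0.0000)
member 10 (5-6): L=2.1744, (cx,cy)=(0.2759,-0.9612)
solve A·x = −loads:
  F[0-1] = -4960.7571 N (compression)
  F[0-2] = +509.6940 N (tension)
  F[1-2] = +4675.2364 N (tension)
  F[1-3] = -2449.8738 N (compression)
  F[2-3] = -4660.1996 N (compression)
  F[2-4] = +2888.8388 N (tension)
  F[3-4] = +1361.2272 N (tension)
  F[3-5] = -1412.3056 N (compression)
  F[4-5] = +2915.0427 N (tension)
  F[4-6] = +839.1416 N (tension)
  F[5-6] = -3041.0763 N (compression)
  Rx@0 = +703.0700 N
  Ry@0 = +4810.2302 N
  Ry@6 = +2923.0098 N

2888.839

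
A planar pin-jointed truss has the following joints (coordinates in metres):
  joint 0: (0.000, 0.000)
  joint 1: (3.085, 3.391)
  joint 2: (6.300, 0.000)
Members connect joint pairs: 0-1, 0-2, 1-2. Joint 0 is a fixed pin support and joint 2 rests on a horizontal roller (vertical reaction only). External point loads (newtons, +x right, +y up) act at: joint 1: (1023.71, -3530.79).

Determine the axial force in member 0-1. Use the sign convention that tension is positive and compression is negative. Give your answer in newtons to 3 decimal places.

N=3 nodes, M=3 members, R=3 reactions → 2N=6, M+R=6
member 0 (0-1): L=4.5843, (cx,cy)=(0.6729,0.7397)
member 1 (0-2): L=6.3000, (cx,cy)=(1.0000,0.0000)
member 2 (1-2): L=4.6728, (cx,cy)=(0.6880,-0.7257)
solve A·x = −loads:
  F[0-1] = -1690.9818 N (compression)
  F[0-2] = +2161.6463 N (tension)
  F[1-2] = -3141.8201 N (compression)
  Rx@0 = -1023.7100 N
  Ry@0 = +1250.8078 N
  Ry@2 = +2279.9822 N

-1690.982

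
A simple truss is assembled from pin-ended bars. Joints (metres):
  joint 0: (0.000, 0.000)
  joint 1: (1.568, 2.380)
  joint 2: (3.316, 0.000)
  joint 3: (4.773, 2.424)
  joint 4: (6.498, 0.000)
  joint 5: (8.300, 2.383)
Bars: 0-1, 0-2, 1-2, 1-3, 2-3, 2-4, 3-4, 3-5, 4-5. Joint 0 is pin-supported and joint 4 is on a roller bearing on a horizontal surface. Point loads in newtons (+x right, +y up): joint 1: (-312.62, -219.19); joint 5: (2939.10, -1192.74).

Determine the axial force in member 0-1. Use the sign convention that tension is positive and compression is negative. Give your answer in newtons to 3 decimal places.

1350.580

N=6 nodes, M=9 members, R=3 reactions → 2N=12, M+R=12
member 0 (0-1): L=2.8501, (cx,cy)=(0.5502,0.8351)
member 1 (0-2): L=3.3160, (cx,cy)=(1.0000,0.0000)
member 2 (1-2): L=2.9529, (cx,cy)=(0.5920,-0.8060)
member 3 (1-3): L=3.2053, (cx,cy)=(0.9999,0.0137)
member 4 (2-3): L=2.8282, (cx,cy)=(0.5152,0.8571)
member 5 (2-4): L=3.1820, (cx,cy)=(1.0000,0.0000)
member 6 (3-4): L=2.9751, (cx,cy)=(0.5798,-0.8148)
member 7 (3-5): L=3.5272, (cx,cy)=(0.9999,-0.0116)
member 8 (4-5): L=2.9876, (cx,cy)=(0.6032,0.7976)
solve A·x = −loads:
  F[0-1] = +1350.5799 N (tension)
  F[0-2] = +1883.4481 N (tension)
  F[1-2] = -1636.7922 N (compression)
  F[1-3] = +2024.7431 N (tension)
  F[2-3] = +1539.1810 N (tension)
  F[2-4] = +121.6054 N (tension)
  F[3-4] = -1707.5921 N (compression)
  F[3-5] = +3807.8248 N (tension)
  F[4-5] = -1439.8746 N (compression)
  Rx@0 = -2626.4800 N
  Ry@0 = -1127.8163 N
  Ry@4 = +2539.7463 N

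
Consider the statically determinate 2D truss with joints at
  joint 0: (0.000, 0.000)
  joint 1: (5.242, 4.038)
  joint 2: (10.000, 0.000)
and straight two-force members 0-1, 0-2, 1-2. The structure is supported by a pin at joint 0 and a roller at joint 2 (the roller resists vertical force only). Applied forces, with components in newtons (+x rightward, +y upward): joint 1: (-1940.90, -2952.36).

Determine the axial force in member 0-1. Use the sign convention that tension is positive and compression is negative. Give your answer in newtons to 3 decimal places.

-3586.177

N=3 nodes, M=3 members, R=3 reactions → 2N=6, M+R=6
member 0 (0-1): L=6.6169, (cx,cy)=(0.7922,0.6103)
member 1 (0-2): L=10.0000, (cx,cy)=(1.0000,0.0000)
member 2 (1-2): L=6.2405, (cx,cy)=(0.7624,-0.6471)
solve A·x = −loads:
  F[0-1] = -3586.1769 N (compression)
  F[0-2] = +900.0982 N (tension)
  F[1-2] = -1180.5538 N (compression)
  Rx@0 = +1940.9000 N
  Ry@0 = +2188.4683 N
  Ry@2 = +763.8917 N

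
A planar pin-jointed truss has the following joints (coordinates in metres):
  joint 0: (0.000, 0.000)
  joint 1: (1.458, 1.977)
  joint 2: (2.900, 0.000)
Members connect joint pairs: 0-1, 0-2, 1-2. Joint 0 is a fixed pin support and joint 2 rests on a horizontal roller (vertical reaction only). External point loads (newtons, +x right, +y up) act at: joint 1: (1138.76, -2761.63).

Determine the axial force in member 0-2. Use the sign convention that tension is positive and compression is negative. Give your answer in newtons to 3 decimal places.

N=3 nodes, M=3 members, R=3 reactions → 2N=6, M+R=6
member 0 (0-1): L=2.4565, (cx,cy)=(0.5935,0.8048)
member 1 (0-2): L=2.9000, (cx,cy)=(1.0000,0.0000)
member 2 (1-2): L=2.4470, (cx,cy)=(0.5893,-0.8079)
solve A·x = −loads:
  F[0-1] = -741.6364 N (compression)
  F[0-2] = +1578.9451 N (tension)
  F[1-2] = -2679.4076 N (compression)
  Rx@0 = -1138.7600 N
  Ry@0 = +596.8765 N
  Ry@2 = +2164.7535 N

1578.945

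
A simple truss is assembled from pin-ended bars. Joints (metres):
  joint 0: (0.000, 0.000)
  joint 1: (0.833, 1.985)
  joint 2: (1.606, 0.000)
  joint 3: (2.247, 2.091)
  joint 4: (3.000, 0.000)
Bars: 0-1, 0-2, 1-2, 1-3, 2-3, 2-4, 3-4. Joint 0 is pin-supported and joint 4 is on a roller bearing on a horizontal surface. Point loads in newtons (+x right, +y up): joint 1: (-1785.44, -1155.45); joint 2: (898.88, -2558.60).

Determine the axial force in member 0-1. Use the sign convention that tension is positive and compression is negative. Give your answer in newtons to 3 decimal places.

-3475.641

N=5 nodes, M=7 members, R=3 reactions → 2N=10, M+R=10
member 0 (0-1): L=2.1527, (cx,cy)=(0.3870,0.9221)
member 1 (0-2): L=1.6060, (cx,cy)=(1.0000,0.0000)
member 2 (1-2): L=2.1302, (cx,cy)=(0.3629,-0.9318)
member 3 (1-3): L=1.4180, (cx,cy)=(0.9972,0.0748)
member 4 (2-3): L=2.1870, (cx,cy)=(0.2931,0.9561)
member 5 (2-4): L=1.3940, (cx,cy)=(1.0000,0.0000)
member 6 (3-4): L=2.2225, (cx,cy)=(0.3388,-0.9409)
solve A·x = −loads:
  F[0-1] = -3475.6412 N (compression)
  F[0-2] = +458.3604 N (tension)
  F[1-2] = +2171.3959 N (tension)
  F[1-3] = -348.4041 N (compression)
  F[2-3] = +559.7961 N (tension)
  F[2-4] = +183.3588 N (tension)
  F[3-4] = -541.1767 N (compression)
  Rx@0 = +886.5600 N
  Ry@0 = +3204.8823 N
  Ry@4 = +509.1677 N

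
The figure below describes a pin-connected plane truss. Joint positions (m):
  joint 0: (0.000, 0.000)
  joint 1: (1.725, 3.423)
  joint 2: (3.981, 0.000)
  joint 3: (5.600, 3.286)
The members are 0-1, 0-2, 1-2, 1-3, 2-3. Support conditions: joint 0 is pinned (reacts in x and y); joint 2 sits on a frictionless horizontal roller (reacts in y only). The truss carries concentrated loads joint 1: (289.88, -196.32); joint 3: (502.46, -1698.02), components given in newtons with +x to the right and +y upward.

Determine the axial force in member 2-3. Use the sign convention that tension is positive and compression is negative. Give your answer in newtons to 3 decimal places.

-1841.057

N=4 nodes, M=5 members, R=3 reactions → 2N=8, M+R=8
member 0 (0-1): L=3.8331, (cx,cy)=(0.4500,0.8930)
member 1 (0-2): L=3.9810, (cx,cy)=(1.0000,0.0000)
member 2 (1-2): L=4.0996, (cx,cy)=(0.5503,-0.8350)
member 3 (1-3): L=3.8774, (cx,cy)=(0.9994,-0.0353)
member 4 (2-3): L=3.6632, (cx,cy)=(0.4420,0.8970)
solve A·x = −loads:
  F[0-1] = +1392.2408 N (tension)
  F[0-2] = +165.7914 N (tension)
  F[1-2] = -1779.8841 N (compression)
  F[1-3] = +1316.9643 N (tension)
  F[2-3] = -1841.0571 N (compression)
  Rx@0 = -792.3400 N
  Ry@0 = -1243.2904 N
  Ry@2 = +3137.6304 N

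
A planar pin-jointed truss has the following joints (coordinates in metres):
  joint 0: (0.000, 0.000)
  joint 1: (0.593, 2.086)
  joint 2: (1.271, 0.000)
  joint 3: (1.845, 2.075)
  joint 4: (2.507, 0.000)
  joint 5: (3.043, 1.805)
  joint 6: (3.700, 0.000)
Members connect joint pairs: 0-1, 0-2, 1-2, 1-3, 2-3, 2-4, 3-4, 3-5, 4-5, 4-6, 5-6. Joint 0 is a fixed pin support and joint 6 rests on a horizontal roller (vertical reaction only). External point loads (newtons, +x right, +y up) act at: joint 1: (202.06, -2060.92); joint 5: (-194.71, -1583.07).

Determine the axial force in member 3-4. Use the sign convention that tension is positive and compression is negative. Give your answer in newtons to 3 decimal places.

109.405

N=7 nodes, M=11 members, R=3 reactions → 2N=14, M+R=14
member 0 (0-1): L=2.1687, (cx,cy)=(0.2734,0.9619)
member 1 (0-2): L=1.2710, (cx,cy)=(1.0000,0.0000)
member 2 (1-2): L=2.1934, (cx,cy)=(0.3091,-0.9510)
member 3 (1-3): L=1.2520, (cx,cy)=(1.0000,-0.0088)
member 4 (2-3): L=2.1529, (cx,cy)=(0.2666,0.9638)
member 5 (2-4): L=1.2360, (cx,cy)=(1.0000,0.0000)
member 6 (3-4): L=2.1780, (cx,cy)=(0.3039,-0.9527)
member 7 (3-5): L=1.2280, (cx,cy)=(0.9755,-0.2199)
member 8 (4-5): L=1.8829, (cx,cy)=(0.2847,0.9586)
member 9 (4-6): L=1.1930, (cx,cy)=(1.0000,0.0000)
member 10 (5-6): L=1.9209, (cx,cy)=(0.3420,-0.9397)
solve A·x = −loads:
  F[0-1] = -2071.7437 N (compression)
  F[0-2] = +573.8516 N (tension)
  F[1-2] = -64.7266 N (compression)
  F[1-3] = -748.5831 N (compression)
  F[2-3] = +63.8686 N (tension)
  F[2-4] = +536.8159 N (tension)
  F[3-4] = +109.4048 N (tension)
  F[3-5] = -783.9613 N (compression)
  F[4-5] = -108.7274 N (compression)
  F[4-6] = +601.0198 N (tension)
  F[5-6] = -1757.1847 N (compression)
  Rx@0 = -7.3500 N
  Ry@0 = +1992.7864 N
  Ry@6 = +1651.2036 N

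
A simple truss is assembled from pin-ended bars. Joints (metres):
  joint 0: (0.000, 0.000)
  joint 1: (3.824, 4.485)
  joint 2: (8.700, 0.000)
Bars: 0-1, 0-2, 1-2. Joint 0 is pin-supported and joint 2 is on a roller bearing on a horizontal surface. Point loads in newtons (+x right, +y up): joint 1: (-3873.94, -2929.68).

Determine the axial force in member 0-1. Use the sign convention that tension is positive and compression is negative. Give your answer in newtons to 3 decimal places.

N=3 nodes, M=3 members, R=3 reactions → 2N=6, M+R=6
member 0 (0-1): L=5.8939, (cx,cy)=(0.6488,0.7610)
member 1 (0-2): L=8.7000, (cx,cy)=(1.0000,0.0000)
member 2 (1-2): L=6.6250, (cx,cy)=(0.7360,-0.6770)
solve A·x = −loads:
  F[0-1] = -4782.2174 N (compression)
  F[0-2] = -771.2132 N (compression)
  F[1-2] = +1047.8437 N (tension)
  Rx@0 = +3873.9400 N
  Ry@0 = +3639.0506 N
  Ry@2 = -709.3706 N

-4782.217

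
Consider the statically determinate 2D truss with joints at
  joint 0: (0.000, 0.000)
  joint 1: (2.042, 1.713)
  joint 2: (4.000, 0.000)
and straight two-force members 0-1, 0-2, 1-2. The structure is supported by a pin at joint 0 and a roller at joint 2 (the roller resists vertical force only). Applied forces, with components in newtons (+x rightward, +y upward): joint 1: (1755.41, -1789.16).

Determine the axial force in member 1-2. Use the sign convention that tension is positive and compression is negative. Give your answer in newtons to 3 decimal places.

N=3 nodes, M=3 members, R=3 reactions → 2N=6, M+R=6
member 0 (0-1): L=2.6654, (cx,cy)=(0.7661,0.6427)
member 1 (0-2): L=4.0000, (cx,cy)=(1.0000,0.0000)
member 2 (1-2): L=2.6016, (cx,cy)=(0.7526,-0.6585)
solve A·x = −loads:
  F[0-1] = -193.0004 N (compression)
  F[0-2] = +1903.2726 N (tension)
  F[1-2] = -2528.8481 N (compression)
  Rx@0 = -1755.4100 N
  Ry@0 = +124.0395 N
  Ry@2 = +1665.1205 N

-2528.848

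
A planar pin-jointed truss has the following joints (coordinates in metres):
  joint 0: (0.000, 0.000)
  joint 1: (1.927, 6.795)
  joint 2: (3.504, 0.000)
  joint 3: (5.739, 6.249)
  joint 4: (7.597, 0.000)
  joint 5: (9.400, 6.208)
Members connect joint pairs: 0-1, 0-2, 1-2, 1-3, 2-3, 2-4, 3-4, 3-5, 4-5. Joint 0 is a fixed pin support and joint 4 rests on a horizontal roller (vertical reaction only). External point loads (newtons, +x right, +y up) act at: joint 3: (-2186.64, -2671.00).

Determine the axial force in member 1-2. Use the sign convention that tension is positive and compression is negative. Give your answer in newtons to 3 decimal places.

N=6 nodes, M=9 members, R=3 reactions → 2N=12, M+R=12
member 0 (0-1): L=7.0630, (cx,cy)=(0.2728,0.9621)
member 1 (0-2): L=3.5040, (cx,cy)=(1.0000,0.0000)
member 2 (1-2): L=6.9756, (cx,cy)=(0.2261,-0.9741)
member 3 (1-3): L=3.8509, (cx,cy)=(0.9899,-0.1418)
member 4 (2-3): L=6.6367, (cx,cy)=(0.3368,0.9416)
member 5 (2-4): L=4.0930, (cx,cy)=(1.0000,0.0000)
member 6 (3-4): L=6.5194, (cx,cy)=(0.2850,-0.9585)
member 7 (3-5): L=3.6612, (cx,cy)=(0.9999,-0.0112)
member 8 (4-5): L=6.4645, (cx,cy)=(0.2789,0.9603)
solve A·x = −loads:
  F[0-1] = -2548.5819 N (compression)
  F[0-2] = -1491.3055 N (compression)
  F[1-2] = +2709.3640 N (tension)
  F[1-3] = -1321.1982 N (compression)
  F[2-3] = -2802.9434 N (compression)
  F[2-4] = +65.1465 N (tension)
  F[3-4] = -228.5868 N (compression)
  F[3-5] = -0.0000 N (tension)
  F[4-5] = +0.0000 N (tension)
  Rx@0 = +2186.6400 N
  Ry@0 = +2451.8930 N
  Ry@4 = +219.1070 N

2709.364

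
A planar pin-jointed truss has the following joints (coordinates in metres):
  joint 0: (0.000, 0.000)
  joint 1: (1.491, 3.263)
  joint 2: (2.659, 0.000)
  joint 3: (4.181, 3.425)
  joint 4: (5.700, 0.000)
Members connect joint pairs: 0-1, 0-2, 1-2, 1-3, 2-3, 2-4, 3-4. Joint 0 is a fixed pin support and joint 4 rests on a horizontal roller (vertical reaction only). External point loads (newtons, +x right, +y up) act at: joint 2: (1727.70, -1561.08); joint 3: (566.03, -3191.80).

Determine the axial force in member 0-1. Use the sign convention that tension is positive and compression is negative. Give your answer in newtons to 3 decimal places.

N=5 nodes, M=7 members, R=3 reactions → 2N=10, M+R=10
member 0 (0-1): L=3.5875, (cx,cy)=(0.4156,0.9095)
member 1 (0-2): L=2.6590, (cx,cy)=(1.0000,0.0000)
member 2 (1-2): L=3.4657, (cx,cy)=(0.3370,-0.9415)
member 3 (1-3): L=2.6949, (cx,cy)=(0.9982,0.0601)
member 4 (2-3): L=3.7479, (cx,cy)=(0.4061,0.9138)
member 5 (2-4): L=3.0410, (cx,cy)=(1.0000,0.0000)
member 6 (3-4): L=3.7467, (cx,cy)=(0.4054,-0.9141)
solve A·x = −loads:
  F[0-1] = -1476.9186 N (compression)
  F[0-2] = +2907.5495 N (tension)
  F[1-2] = +1358.2463 N (tension)
  F[1-3] = -1073.5071 N (compression)
  F[2-3] = +308.9084 N (tension)
  F[2-4] = +1512.1514 N (tension)
  F[3-4] = -3729.8374 N (compression)
  Rx@0 = -2293.7300 N
  Ry@0 = +1343.3221 N
  Ry@4 = +3409.5579 N

-1476.919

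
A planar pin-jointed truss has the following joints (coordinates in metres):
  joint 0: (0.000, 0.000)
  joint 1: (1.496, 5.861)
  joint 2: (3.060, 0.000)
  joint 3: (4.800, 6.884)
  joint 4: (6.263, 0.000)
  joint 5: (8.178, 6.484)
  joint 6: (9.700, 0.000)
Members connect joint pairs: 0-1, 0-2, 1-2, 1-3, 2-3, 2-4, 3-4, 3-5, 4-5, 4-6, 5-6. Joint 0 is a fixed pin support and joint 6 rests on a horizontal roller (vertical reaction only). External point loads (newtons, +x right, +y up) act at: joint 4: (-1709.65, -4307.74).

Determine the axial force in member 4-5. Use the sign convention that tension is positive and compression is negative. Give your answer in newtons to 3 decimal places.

N=7 nodes, M=11 members, R=3 reactions → 2N=14, M+R=14
member 0 (0-1): L=6.0489, (cx,cy)=(0.2473,0.9689)
member 1 (0-2): L=3.0600, (cx,cy)=(1.0000,0.0000)
member 2 (1-2): L=6.0661, (cx,cy)=(0.2578,-0.9662)
member 3 (1-3): L=3.4587, (cx,cy)=(0.9553,0.2958)
member 4 (2-3): L=7.1005, (cx,cy)=(0.2451,0.9695)
member 5 (2-4): L=3.2030, (cx,cy)=(1.0000,0.0000)
member 6 (3-4): L=7.0377, (cx,cy)=(0.2079,-0.9782)
member 7 (3-5): L=3.4016, (cx,cy)=(0.9931,-0.1176)
member 8 (4-5): L=6.7609, (cx,cy)=(0.2832,0.9590)
member 9 (4-6): L=3.4370, (cx,cy)=(1.0000,0.0000)
member 10 (5-6): L=6.6602, (cx,cy)=(0.2285,-0.9735)
solve A·x = −loads:
  F[0-1] = -1575.2984 N (compression)
  F[0-2] = -1320.0516 N (compression)
  F[1-2] = +1343.8853 N (tension)
  F[1-3] = -770.5641 N (compression)
  F[2-3] = -1339.2854 N (compression)
  F[2-4] = -645.3657 N (compression)
  F[3-4] = +1732.8989 N (tension)
  F[3-5] = -1434.4702 N (compression)
  F[4-5] = +2724.2641 N (tension)
  F[4-6] = +652.8777 N (tension)
  F[5-6] = -2856.9771 N (compression)
  Rx@0 = +1709.6500 N
  Ry@0 = +1526.3611 N
  Ry@6 = +2781.3789 N

2724.264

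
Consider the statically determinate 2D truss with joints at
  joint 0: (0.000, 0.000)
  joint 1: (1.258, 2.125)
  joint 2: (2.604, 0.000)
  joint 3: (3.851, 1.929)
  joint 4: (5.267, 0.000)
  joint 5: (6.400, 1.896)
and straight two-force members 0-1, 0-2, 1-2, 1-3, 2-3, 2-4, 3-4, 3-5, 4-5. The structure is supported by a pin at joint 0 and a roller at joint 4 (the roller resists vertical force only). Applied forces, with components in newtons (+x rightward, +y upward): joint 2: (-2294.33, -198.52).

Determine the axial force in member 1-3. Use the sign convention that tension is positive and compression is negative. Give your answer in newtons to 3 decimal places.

-129.550

N=6 nodes, M=9 members, R=3 reactions → 2N=12, M+R=12
member 0 (0-1): L=2.4695, (cx,cy)=(0.5094,0.8605)
member 1 (0-2): L=2.6040, (cx,cy)=(1.0000,0.0000)
member 2 (1-2): L=2.5154, (cx,cy)=(0.5351,-0.8448)
member 3 (1-3): L=2.6004, (cx,cy)=(0.9972,-0.0754)
member 4 (2-3): L=2.2970, (cx,cy)=(0.5429,0.8398)
member 5 (2-4): L=2.6630, (cx,cy)=(1.0000,0.0000)
member 6 (3-4): L=2.3929, (cx,cy)=(0.5917,-0.8061)
member 7 (3-5): L=2.5492, (cx,cy)=(0.9999,-0.0129)
member 8 (4-5): L=2.2087, (cx,cy)=(0.5130,0.8584)
solve A·x = −loads:
  F[0-1] = -116.6416 N (compression)
  F[0-2] = -2234.9098 N (compression)
  F[1-2] = +130.3716 N (tension)
  F[1-3] = -129.5504 N (compression)
  F[2-3] = +105.2430 N (tension)
  F[2-4] = +72.0465 N (tension)
  F[3-4] = -121.7528 N (compression)
  F[3-5] = -0.0000 N (tension)
  F[4-5] = +0.0000 N (tension)
  Rx@0 = +2294.3300 N
  Ry@0 = +100.3719 N
  Ry@4 = +98.1481 N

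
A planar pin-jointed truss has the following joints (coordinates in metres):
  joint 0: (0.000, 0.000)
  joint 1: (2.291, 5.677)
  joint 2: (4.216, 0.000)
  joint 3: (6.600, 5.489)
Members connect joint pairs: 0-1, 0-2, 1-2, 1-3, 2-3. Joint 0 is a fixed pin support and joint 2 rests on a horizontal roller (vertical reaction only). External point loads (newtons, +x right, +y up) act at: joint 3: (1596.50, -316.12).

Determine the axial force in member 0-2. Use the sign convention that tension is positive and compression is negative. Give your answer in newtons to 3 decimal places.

685.544

N=4 nodes, M=5 members, R=3 reactions → 2N=8, M+R=8
member 0 (0-1): L=6.1218, (cx,cy)=(0.3742,0.9273)
member 1 (0-2): L=4.2160, (cx,cy)=(1.0000,0.0000)
member 2 (1-2): L=5.9945, (cx,cy)=(0.3211,-0.9470)
member 3 (1-3): L=4.3131, (cx,cy)=(0.9990,-0.0436)
member 4 (2-3): L=5.9844, (cx,cy)=(0.3984,0.9172)
solve A·x = −loads:
  F[0-1] = +2434.1916 N (tension)
  F[0-2] = +685.5440 N (tension)
  F[1-2] = -2461.9430 N (compression)
  F[1-3] = +1703.1736 N (tension)
  F[2-3] = -263.7107 N (compression)
  Rx@0 = -1596.5000 N
  Ry@0 = -2257.3099 N
  Ry@2 = +2573.4299 N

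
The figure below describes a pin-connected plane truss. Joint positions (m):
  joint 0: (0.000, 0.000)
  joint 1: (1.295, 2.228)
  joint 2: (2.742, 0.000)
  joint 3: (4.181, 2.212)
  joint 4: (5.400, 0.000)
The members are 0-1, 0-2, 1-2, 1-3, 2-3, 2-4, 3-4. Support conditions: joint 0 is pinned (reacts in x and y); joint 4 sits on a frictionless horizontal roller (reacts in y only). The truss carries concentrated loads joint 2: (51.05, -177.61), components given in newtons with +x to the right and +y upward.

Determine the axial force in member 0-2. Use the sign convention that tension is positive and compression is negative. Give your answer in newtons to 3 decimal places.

101.864

N=5 nodes, M=7 members, R=3 reactions → 2N=10, M+R=10
member 0 (0-1): L=2.5770, (cx,cy)=(0.5025,0.8646)
member 1 (0-2): L=2.7420, (cx,cy)=(1.0000,0.0000)
member 2 (1-2): L=2.6567, (cx,cy)=(0.5447,-0.8386)
member 3 (1-3): L=2.8860, (cx,cy)=(1.0000,-0.0055)
member 4 (2-3): L=2.6389, (cx,cy)=(0.5453,0.8382)
member 5 (2-4): L=2.6580, (cx,cy)=(1.0000,0.0000)
member 6 (3-4): L=2.5256, (cx,cy)=(0.4826,-0.8758)
solve A·x = −loads:
  F[0-1] = -101.1185 N (compression)
  F[0-2] = +101.8640 N (tension)
  F[1-2] = +104.9571 N (tension)
  F[1-3] = -107.9827 N (compression)
  F[2-3] = +106.8766 N (tension)
  F[2-4] = +49.7004 N (tension)
  F[3-4] = -102.9743 N (compression)
  Rx@0 = -51.0500 N
  Ry@0 = +87.4236 N
  Ry@4 = +90.1864 N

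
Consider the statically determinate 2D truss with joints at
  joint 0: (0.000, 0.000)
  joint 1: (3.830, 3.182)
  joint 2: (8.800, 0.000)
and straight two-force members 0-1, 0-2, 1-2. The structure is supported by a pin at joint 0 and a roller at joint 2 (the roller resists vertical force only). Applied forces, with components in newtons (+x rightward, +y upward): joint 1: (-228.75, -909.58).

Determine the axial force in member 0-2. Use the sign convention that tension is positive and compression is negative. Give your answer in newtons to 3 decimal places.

489.128

N=3 nodes, M=3 members, R=3 reactions → 2N=6, M+R=6
member 0 (0-1): L=4.9794, (cx,cy)=(0.7692,0.6390)
member 1 (0-2): L=8.8000, (cx,cy)=(1.0000,0.0000)
member 2 (1-2): L=5.9014, (cx,cy)=(0.8422,-0.5392)
solve A·x = −loads:
  F[0-1] = -933.3090 N (compression)
  F[0-2] = +489.1281 N (tension)
  F[1-2] = -580.7888 N (compression)
  Rx@0 = +228.7500 N
  Ry@0 = +596.4199 N
  Ry@2 = +313.1601 N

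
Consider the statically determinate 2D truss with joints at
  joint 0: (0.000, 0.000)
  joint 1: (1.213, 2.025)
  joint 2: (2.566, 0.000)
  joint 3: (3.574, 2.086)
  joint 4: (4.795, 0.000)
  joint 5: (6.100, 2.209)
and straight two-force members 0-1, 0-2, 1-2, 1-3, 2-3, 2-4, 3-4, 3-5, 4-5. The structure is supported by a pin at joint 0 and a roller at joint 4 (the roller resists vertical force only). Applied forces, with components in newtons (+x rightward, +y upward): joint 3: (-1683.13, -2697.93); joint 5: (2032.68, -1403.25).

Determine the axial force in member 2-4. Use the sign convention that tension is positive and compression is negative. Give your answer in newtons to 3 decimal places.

N=6 nodes, M=9 members, R=3 reactions → 2N=12, M+R=12
member 0 (0-1): L=2.3605, (cx,cy)=(0.5139,0.8579)
member 1 (0-2): L=2.5660, (cx,cy)=(1.0000,0.0000)
member 2 (1-2): L=2.4354, (cx,cy)=(0.5556,-0.8315)
member 3 (1-3): L=2.3618, (cx,cy)=(0.9997,0.0258)
member 4 (2-3): L=2.3168, (cx,cy)=(0.4351,0.9004)
member 5 (2-4): L=2.2290, (cx,cy)=(1.0000,0.0000)
member 6 (3-4): L=2.4171, (cx,cy)=(0.5052,-0.8630)
member 7 (3-5): L=2.5290, (cx,cy)=(0.9988,0.0486)
member 8 (4-5): L=2.5657, (cx,cy)=(0.5086,0.8610)
solve A·x = −loads:
  F[0-1] = -117.6015 N (compression)
  F[0-2] = +409.9822 N (tension)
  F[1-2] = +117.4284 N (tension)
  F[1-3] = -125.7118 N (compression)
  F[2-3] = -108.4416 N (compression)
  F[2-4] = +522.4014 N (tension)
  F[3-4] = -2842.9811 N (compression)
  F[3-5] = +2949.9205 N (tension)
  F[4-5] = -1796.4653 N (compression)
  Rx@0 = -349.5500 N
  Ry@0 = +100.8864 N
  Ry@4 = +4000.2936 N

522.401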